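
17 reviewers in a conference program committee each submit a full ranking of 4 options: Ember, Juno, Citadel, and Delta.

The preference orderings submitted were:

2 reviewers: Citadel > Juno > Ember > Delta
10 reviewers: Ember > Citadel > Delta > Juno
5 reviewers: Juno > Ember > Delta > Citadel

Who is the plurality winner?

Ember

First-place vote totals:
  Ember: 10
  Juno: 5
  Citadel: 2
  Delta: 0
Ember has the most first-place votes.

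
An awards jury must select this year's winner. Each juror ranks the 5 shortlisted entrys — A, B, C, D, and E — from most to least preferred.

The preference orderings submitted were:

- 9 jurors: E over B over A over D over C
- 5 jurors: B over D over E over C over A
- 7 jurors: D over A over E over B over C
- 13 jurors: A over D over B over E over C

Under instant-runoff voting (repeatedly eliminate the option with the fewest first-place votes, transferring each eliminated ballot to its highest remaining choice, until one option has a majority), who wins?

A

Round 1: A 13, E 9, D 7, B 5, C 0. C has the fewest and is eliminated.
Round 2: A 13, E 9, D 7, B 5. B has the fewest and is eliminated.
Round 3: A 13, D 12, E 9. E has the fewest and is eliminated.
Round 4: A 22, D 12. A has a majority.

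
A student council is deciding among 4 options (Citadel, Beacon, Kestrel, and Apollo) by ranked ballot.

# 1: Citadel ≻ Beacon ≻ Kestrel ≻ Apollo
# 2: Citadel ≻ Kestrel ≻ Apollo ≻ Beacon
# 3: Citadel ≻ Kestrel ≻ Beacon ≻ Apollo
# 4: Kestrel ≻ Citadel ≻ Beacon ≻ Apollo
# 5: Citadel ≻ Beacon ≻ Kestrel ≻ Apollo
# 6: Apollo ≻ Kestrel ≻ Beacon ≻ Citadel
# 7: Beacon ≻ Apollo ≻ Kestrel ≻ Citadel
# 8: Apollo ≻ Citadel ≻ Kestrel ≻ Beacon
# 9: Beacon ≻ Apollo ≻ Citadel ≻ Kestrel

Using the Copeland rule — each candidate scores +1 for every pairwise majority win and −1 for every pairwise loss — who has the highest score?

Pairwise results:
  Citadel vs Beacon: Citadel wins 6–3.
  Citadel vs Kestrel: Citadel wins 6–3.
  Citadel vs Apollo: Citadel wins 5–4.
  Beacon vs Kestrel: Kestrel wins 5–4.
  Beacon vs Apollo: Beacon wins 6–3.
  Kestrel vs Apollo: Kestrel wins 5–4.
Copeland scores (wins − losses):
  Citadel: 3 − 0 = 3
  Beacon: 1 − 2 = -1
  Kestrel: 2 − 1 = 1
  Apollo: 0 − 3 = -3
Citadel has the best Copeland score.

Citadel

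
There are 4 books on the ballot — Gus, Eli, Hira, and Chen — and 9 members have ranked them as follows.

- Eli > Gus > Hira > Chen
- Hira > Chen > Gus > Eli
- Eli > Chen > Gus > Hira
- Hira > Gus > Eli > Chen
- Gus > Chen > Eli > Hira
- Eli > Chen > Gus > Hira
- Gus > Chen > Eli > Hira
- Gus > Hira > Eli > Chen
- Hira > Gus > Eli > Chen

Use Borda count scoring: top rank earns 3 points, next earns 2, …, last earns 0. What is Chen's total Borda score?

Borda scores:
  Gus: 2 + 1 + 1 + 2 + 3 + 1 + 3 + 3 + 2 = 18
  Eli: 3 + 0 + 3 + 1 + 1 + 3 + 1 + 1 + 1 = 14
  Hira: 1 + 3 + 0 + 3 + 0 + 0 + 0 + 2 + 3 = 12
  Chen: 0 + 2 + 2 + 0 + 2 + 2 + 2 + 0 + 0 = 10

10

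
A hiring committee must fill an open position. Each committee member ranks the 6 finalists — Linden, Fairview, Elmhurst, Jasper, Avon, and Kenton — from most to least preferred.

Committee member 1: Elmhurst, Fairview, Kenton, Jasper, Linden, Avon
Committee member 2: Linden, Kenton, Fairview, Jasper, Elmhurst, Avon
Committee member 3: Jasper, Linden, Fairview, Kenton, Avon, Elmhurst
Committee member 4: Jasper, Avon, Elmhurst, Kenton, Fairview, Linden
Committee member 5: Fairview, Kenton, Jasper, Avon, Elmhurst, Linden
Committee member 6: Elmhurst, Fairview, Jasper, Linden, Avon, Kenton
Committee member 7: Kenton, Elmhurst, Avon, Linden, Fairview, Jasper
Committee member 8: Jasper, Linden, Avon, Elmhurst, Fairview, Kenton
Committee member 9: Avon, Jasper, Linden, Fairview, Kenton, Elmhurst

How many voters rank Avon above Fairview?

Ballots ranking Avon above Fairview: 4.
Ballots ranking Fairview above Avon: 5.
So 4 of 9 voters prefer Avon to Fairview.

4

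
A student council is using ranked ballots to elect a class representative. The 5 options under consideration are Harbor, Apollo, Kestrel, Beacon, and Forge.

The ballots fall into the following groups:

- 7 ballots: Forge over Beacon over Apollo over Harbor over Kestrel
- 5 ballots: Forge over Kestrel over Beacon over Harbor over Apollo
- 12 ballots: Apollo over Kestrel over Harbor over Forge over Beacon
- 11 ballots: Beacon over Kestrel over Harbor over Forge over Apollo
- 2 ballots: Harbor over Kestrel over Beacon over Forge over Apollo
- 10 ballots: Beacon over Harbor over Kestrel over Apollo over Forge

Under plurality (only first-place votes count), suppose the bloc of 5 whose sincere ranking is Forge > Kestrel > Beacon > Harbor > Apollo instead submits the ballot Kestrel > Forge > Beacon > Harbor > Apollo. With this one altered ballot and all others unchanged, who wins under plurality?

Beacon

First-place totals with the altered ballot: Harbor 2, Apollo 12, Kestrel 5, Beacon 21, Forge 7.
The winner is unchanged: still Beacon.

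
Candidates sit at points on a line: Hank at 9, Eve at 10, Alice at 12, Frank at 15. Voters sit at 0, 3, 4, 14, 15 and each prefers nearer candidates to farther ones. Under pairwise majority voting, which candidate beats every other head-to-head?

With single-peaked preferences on a line, the Condorcet winner is the candidate closest to the median voter.
The median voter (position 4) is closest to Hank at 9.
Check: Hank vs Alice — voters closer to Hank: 3 of 5.

Hank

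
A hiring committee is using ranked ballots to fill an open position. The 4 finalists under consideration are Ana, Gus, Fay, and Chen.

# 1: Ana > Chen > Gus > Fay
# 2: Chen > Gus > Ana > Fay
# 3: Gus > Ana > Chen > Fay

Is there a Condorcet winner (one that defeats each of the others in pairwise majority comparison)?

No

Head-to-head results (3 voters total):
Ana vs Gus: Gus wins 2–1.
Ana vs Fay: Ana wins 3–0.
Ana vs Chen: Ana wins 2–1.
Gus vs Fay: Gus wins 3–0.
Gus vs Chen: Chen wins 2–1.
Fay vs Chen: Chen wins 3–0.
No candidate beats all others: Ana beats Chen beats Gus beats Ana, a majority cycle.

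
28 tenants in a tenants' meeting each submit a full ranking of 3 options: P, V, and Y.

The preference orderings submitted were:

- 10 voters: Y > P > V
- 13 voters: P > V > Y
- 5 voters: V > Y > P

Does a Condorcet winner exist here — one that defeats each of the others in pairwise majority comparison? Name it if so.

Head-to-head results (28 voters total):
P vs V: P wins 23–5.
P vs Y: Y wins 15–13.
V vs Y: V wins 18–10.
No candidate beats all others: P beats V beats Y beats P, a majority cycle.

No Condorcet winner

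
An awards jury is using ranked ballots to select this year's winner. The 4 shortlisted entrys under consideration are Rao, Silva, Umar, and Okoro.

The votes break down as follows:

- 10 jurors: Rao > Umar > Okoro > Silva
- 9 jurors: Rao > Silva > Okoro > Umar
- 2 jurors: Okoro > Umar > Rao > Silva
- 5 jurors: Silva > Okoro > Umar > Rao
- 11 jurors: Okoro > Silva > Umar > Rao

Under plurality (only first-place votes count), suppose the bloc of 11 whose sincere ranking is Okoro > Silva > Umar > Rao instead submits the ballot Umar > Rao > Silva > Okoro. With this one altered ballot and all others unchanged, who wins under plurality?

First-place totals with the altered ballot: Rao 19, Silva 5, Umar 11, Okoro 2.
The winner is unchanged: still Rao.

Rao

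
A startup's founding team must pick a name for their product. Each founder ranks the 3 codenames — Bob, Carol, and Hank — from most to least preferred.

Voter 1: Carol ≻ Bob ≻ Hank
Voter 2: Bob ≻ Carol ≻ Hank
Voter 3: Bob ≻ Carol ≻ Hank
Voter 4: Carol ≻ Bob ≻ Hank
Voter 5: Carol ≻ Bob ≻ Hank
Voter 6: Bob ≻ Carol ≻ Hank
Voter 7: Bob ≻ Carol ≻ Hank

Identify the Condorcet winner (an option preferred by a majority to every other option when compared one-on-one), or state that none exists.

Bob

Head-to-head results (7 voters total):
Bob vs Carol: Bob wins 4–3.
Bob vs Hank: Bob wins 7–0.
Carol vs Hank: Carol wins 7–0.
Bob beats each rival — Carol (4–3), Hank (7–0) — so Bob is the Condorcet winner.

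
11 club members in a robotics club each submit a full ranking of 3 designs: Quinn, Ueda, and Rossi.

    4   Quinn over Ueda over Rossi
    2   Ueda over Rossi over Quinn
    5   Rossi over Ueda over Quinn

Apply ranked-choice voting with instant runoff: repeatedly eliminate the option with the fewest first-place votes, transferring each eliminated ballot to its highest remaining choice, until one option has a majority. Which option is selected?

Rossi

Round 1: Rossi 5, Quinn 4, Ueda 2. Ueda has the fewest and is eliminated.
Round 2: Rossi 7, Quinn 4. Rossi has a majority.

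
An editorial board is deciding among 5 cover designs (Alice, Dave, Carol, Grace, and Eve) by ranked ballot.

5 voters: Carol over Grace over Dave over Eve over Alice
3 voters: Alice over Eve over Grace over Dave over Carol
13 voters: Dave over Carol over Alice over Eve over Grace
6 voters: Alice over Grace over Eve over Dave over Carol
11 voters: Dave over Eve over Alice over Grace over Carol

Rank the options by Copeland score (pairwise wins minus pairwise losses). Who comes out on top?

Dave

Pairwise results:
  Alice vs Dave: Dave wins 29–9.
  Alice vs Carol: Alice wins 20–18.
  Alice vs Grace: Alice wins 33–5.
  Alice vs Eve: Alice wins 22–16.
  Dave vs Carol: Dave wins 33–5.
  Dave vs Grace: Dave wins 24–14.
  Dave vs Eve: Dave wins 29–9.
  Carol vs Grace: Grace wins 20–18.
  Carol vs Eve: Eve wins 20–18.
  Grace vs Eve: Eve wins 27–11.
Copeland scores (wins − losses):
  Alice: 3 − 1 = 2
  Dave: 4 − 0 = 4
  Carol: 0 − 4 = -4
  Grace: 1 − 3 = -2
  Eve: 2 − 2 = 0
Dave has the best Copeland score.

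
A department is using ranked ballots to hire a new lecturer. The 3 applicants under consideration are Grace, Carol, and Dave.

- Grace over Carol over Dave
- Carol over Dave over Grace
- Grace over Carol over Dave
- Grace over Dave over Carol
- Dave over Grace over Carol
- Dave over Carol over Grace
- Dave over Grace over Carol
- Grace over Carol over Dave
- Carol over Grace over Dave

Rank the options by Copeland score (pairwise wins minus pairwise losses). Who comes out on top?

Grace

Pairwise results:
  Grace vs Carol: Grace wins 6–3.
  Grace vs Dave: Grace wins 5–4.
  Carol vs Dave: Carol wins 5–4.
Copeland scores (wins − losses):
  Grace: 2 − 0 = 2
  Carol: 1 − 1 = 0
  Dave: 0 − 2 = -2
Grace has the best Copeland score.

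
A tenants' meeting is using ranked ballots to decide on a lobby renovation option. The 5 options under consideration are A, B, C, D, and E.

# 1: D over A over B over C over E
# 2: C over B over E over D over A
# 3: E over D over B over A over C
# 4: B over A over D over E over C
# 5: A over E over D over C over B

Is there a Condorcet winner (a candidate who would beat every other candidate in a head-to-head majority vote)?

No

Head-to-head results (5 voters total):
A vs B: B wins 3–2.
A vs C: A wins 4–1.
A vs D: D wins 3–2.
A vs E: A wins 3–2.
B vs C: B wins 3–2.
B vs D: D wins 3–2.
B vs E: B wins 3–2.
C vs D: D wins 4–1.
C vs E: E wins 3–2.
D vs E: E wins 3–2.
No candidate beats all others: A beats E beats D beats A, a majority cycle.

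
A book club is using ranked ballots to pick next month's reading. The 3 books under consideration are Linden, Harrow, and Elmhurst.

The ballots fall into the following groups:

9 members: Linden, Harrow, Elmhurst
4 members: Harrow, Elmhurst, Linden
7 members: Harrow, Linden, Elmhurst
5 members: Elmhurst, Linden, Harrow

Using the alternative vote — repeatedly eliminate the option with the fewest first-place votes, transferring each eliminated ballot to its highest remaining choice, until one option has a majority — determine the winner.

Linden

Round 1: Harrow 11, Linden 9, Elmhurst 5. Elmhurst has the fewest and is eliminated.
Round 2: Linden 14, Harrow 11. Linden has a majority.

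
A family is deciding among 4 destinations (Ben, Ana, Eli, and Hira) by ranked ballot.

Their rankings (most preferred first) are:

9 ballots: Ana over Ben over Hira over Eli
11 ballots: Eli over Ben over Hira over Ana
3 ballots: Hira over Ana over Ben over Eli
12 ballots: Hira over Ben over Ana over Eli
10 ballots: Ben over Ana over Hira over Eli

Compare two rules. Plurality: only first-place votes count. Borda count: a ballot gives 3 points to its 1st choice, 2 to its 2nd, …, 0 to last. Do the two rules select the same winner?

Plurality first-place counts: Ben 10, Ana 9, Eli 11, Hira 15 → Hira.
Borda totals: Ben 97, Ana 65, Eli 33, Hira 75 → Ben.
The two rules disagree: plurality picks Hira, Borda picks Ben.

No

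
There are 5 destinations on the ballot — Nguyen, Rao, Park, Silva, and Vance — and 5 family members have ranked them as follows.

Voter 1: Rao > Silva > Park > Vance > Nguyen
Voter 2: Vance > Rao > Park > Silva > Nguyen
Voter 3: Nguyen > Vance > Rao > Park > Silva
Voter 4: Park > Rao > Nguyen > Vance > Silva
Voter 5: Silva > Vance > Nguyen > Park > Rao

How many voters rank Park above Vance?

2

Ballots ranking Park above Vance: 2.
Ballots ranking Vance above Park: 3.
So 2 of 5 voters prefer Park to Vance.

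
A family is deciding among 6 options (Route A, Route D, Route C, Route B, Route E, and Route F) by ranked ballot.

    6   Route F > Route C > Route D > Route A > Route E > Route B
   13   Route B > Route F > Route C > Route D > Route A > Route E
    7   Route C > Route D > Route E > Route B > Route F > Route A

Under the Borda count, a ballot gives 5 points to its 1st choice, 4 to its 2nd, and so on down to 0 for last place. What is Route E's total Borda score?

27

Borda scores:
  Route A: 6·2 + 13·1 + 7·0 = 25
  Route D: 6·3 + 13·2 + 7·4 = 72
  Route C: 6·4 + 13·3 + 7·5 = 98
  Route B: 6·0 + 13·5 + 7·2 = 79
  Route E: 6·1 + 13·0 + 7·3 = 27
  Route F: 6·5 + 13·4 + 7·1 = 89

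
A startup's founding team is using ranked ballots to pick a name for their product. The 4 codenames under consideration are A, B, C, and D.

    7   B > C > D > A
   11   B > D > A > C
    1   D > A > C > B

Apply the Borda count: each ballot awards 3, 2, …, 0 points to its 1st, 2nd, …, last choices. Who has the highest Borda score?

Borda scores:
  A: 7·0 + 11·1 + 2 = 13
  B: 7·3 + 11·3 + 0 = 54
  C: 7·2 + 11·0 + 1 = 15
  D: 7·1 + 11·2 + 3 = 32
B has the highest total.

B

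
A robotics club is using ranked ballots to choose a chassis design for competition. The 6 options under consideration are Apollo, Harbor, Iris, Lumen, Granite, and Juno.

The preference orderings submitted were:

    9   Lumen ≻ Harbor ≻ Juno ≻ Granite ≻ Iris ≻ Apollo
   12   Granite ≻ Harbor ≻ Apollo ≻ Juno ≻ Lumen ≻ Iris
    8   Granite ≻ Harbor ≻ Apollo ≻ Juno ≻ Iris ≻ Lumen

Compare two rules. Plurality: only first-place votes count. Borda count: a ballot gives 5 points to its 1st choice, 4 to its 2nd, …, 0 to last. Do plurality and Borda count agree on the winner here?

Plurality first-place counts: Apollo 0, Harbor 0, Iris 0, Lumen 9, Granite 20, Juno 0 → Granite.
Borda totals: Apollo 60, Harbor 116, Iris 17, Lumen 57, Granite 118, Juno 67 → Granite.
The two rules agree on Granite.

Yes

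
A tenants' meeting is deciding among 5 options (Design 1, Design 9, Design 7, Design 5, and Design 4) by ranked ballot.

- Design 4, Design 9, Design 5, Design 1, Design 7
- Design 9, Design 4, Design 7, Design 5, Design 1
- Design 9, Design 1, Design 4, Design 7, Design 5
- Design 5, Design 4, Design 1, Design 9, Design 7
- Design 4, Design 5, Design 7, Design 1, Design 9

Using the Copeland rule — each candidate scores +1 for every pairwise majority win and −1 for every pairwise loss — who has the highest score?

Design 4

Pairwise results:
  Design 1 vs Design 9: Design 9 wins 3–2.
  Design 1 vs Design 7: Design 1 wins 3–2.
  Design 1 vs Design 5: Design 5 wins 4–1.
  Design 1 vs Design 4: Design 4 wins 4–1.
  Design 9 vs Design 7: Design 9 wins 4–1.
  Design 9 vs Design 5: Design 9 wins 3–2.
  Design 9 vs Design 4: Design 4 wins 3–2.
  Design 7 vs Design 5: Design 5 wins 3–2.
  Design 7 vs Design 4: Design 4 wins 5–0.
  Design 5 vs Design 4: Design 4 wins 4–1.
Copeland scores (wins − losses):
  Design 1: 1 − 3 = -2
  Design 9: 3 − 1 = 2
  Design 7: 0 − 4 = -4
  Design 5: 2 − 2 = 0
  Design 4: 4 − 0 = 4
Design 4 has the best Copeland score.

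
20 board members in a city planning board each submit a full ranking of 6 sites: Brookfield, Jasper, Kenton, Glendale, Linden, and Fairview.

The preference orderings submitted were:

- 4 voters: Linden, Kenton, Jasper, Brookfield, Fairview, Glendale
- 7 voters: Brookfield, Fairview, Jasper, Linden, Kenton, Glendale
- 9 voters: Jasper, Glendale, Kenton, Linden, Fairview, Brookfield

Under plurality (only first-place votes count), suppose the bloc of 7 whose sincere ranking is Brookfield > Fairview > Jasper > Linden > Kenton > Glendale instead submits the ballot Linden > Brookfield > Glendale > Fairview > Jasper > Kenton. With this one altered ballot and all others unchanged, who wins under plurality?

Linden

First-place totals with the altered ballot: Brookfield 0, Jasper 9, Kenton 0, Glendale 0, Linden 11, Fairview 0.
The switch changes the winner from Jasper to Linden.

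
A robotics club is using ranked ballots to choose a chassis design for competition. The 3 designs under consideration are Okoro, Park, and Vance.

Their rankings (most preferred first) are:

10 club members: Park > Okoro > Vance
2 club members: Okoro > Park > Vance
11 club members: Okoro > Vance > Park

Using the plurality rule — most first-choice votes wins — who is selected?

Okoro

First-place vote totals:
  Okoro: 13
  Park: 10
  Vance: 0
Okoro has the most first-place votes.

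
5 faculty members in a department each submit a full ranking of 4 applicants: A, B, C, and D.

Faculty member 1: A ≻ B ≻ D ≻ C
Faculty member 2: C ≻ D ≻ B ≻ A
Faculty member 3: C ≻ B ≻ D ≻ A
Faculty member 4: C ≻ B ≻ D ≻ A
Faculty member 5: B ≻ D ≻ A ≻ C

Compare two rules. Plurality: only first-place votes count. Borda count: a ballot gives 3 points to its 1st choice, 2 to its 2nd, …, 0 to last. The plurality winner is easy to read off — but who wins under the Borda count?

Plurality first-place counts: A 1, B 1, C 3, D 0 → C.
Borda totals: A 4, B 10, C 9, D 7 → B.

B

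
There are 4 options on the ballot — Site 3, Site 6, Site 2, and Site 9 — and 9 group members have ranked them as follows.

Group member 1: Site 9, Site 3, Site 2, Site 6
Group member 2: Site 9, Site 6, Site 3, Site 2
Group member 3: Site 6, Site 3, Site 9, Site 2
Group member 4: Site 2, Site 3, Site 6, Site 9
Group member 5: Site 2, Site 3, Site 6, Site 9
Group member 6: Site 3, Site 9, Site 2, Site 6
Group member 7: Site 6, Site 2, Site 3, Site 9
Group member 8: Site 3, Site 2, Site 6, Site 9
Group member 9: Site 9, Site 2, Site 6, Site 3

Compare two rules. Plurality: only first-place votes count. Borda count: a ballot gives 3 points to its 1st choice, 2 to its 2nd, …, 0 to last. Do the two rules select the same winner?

Plurality first-place counts: Site 3 2, Site 6 2, Site 2 2, Site 9 3 → Site 9.
Borda totals: Site 3 16, Site 6 12, Site 2 14, Site 9 12 → Site 3.
The two rules disagree: plurality picks Site 9, Borda picks Site 3.

No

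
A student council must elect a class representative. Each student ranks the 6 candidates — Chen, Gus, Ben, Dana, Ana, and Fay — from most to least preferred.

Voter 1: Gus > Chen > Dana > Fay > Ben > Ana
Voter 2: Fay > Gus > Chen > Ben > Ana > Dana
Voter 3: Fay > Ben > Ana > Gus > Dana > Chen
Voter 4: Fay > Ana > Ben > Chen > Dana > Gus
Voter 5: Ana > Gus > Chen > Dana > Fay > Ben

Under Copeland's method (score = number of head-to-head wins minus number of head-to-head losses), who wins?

Fay

Pairwise results:
  Chen vs Gus: Gus wins 4–1.
  Chen vs Ben: Chen wins 3–2.
  Chen vs Dana: Chen wins 4–1.
  Chen vs Ana: Ana wins 3–2.
  Chen vs Fay: Fay wins 3–2.
  Gus vs Ben: Gus wins 3–2.
  Gus vs Dana: Gus wins 4–1.
  Gus vs Ana: Ana wins 3–2.
  Gus vs Fay: Fay wins 3–2.
  Ben vs Dana: Ben wins 3–2.
  Ben vs Ana: Ben wins 3–2.
  Ben vs Fay: Fay wins 5–0.
  Dana vs Ana: Ana wins 4–1.
  Dana vs Fay: Fay wins 3–2.
  Ana vs Fay: Fay wins 4–1.
Copeland scores (wins − losses):
  Chen: 2 − 3 = -1
  Gus: 3 − 2 = 1
  Ben: 2 − 3 = -1
  Dana: 0 − 5 = -5
  Ana: 3 − 2 = 1
  Fay: 5 − 0 = 5
Fay has the best Copeland score.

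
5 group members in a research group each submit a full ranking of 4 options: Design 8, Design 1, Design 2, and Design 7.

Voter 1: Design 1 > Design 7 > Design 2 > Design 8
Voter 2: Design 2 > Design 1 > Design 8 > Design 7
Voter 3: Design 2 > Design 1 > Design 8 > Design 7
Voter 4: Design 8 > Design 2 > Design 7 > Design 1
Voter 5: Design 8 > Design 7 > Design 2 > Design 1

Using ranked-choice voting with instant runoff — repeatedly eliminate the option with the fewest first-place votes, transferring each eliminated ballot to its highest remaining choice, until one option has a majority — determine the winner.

Design 2

Round 1: Design 8 2, Design 2 2, Design 1 1, Design 7 0. Design 7 has the fewest and is eliminated.
Round 2: Design 8 2, Design 2 2, Design 1 1. Design 1 has the fewest and is eliminated.
Round 3: Design 2 3, Design 8 2. Design 2 has a majority.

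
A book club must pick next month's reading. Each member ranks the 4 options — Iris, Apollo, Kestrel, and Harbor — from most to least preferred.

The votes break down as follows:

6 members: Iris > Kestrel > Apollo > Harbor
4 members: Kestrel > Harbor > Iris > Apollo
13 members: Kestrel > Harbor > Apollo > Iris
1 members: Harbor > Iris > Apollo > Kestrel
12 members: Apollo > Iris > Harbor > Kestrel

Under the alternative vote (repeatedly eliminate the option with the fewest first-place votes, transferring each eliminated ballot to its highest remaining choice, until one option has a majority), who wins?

Round 1: Kestrel 17, Apollo 12, Iris 6, Harbor 1. Harbor has the fewest and is eliminated.
Round 2: Kestrel 17, Apollo 12, Iris 7. Iris has the fewest and is eliminated.
Round 3: Kestrel 23, Apollo 13. Kestrel has a majority.

Kestrel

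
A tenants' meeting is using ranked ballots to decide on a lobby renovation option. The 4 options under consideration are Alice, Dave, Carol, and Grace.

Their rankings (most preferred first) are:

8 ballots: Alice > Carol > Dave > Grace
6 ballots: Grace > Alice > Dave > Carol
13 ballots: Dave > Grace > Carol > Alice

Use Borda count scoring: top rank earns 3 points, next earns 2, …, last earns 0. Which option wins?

Dave

Borda scores:
  Alice: 8·3 + 6·2 + 13·0 = 36
  Dave: 8·1 + 6·1 + 13·3 = 53
  Carol: 8·2 + 6·0 + 13·1 = 29
  Grace: 8·0 + 6·3 + 13·2 = 44
Dave has the highest total.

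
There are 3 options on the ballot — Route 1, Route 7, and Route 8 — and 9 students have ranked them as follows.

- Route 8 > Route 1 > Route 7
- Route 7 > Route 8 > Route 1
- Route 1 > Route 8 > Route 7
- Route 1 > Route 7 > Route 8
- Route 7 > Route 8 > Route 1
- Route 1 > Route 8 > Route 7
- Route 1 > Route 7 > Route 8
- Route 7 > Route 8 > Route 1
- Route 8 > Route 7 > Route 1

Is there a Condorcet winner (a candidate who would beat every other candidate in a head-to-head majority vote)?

Head-to-head results (9 voters total):
Route 1 vs Route 7: Route 1 wins 5–4.
Route 1 vs Route 8: Route 8 wins 5–4.
Route 7 vs Route 8: Route 7 wins 5–4.
No candidate beats all others: Route 1 beats Route 7 beats Route 8 beats Route 1, a majority cycle.

No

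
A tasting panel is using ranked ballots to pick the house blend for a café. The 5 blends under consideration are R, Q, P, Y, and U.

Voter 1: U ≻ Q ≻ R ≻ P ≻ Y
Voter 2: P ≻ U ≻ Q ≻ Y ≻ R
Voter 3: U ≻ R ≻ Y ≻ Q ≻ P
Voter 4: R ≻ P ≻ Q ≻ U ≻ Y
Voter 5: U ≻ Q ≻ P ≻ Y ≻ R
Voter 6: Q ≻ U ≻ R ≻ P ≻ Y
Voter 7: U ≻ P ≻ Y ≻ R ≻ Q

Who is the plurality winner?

U

First-place vote totals:
  R: 1
  Q: 1
  P: 1
  Y: 0
  U: 4
U has the most first-place votes.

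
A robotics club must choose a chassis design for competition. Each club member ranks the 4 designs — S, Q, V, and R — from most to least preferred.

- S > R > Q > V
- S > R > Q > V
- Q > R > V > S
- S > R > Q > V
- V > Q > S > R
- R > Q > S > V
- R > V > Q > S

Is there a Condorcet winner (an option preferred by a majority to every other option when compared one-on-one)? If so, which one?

No Condorcet winner

Head-to-head results (7 voters total):
S vs Q: Q wins 4–3.
S vs V: S wins 4–3.
S vs R: S wins 4–3.
Q vs V: Q wins 5–2.
Q vs R: R wins 5–2.
V vs R: R wins 6–1.
No candidate beats all others: S beats R beats Q beats S, a majority cycle.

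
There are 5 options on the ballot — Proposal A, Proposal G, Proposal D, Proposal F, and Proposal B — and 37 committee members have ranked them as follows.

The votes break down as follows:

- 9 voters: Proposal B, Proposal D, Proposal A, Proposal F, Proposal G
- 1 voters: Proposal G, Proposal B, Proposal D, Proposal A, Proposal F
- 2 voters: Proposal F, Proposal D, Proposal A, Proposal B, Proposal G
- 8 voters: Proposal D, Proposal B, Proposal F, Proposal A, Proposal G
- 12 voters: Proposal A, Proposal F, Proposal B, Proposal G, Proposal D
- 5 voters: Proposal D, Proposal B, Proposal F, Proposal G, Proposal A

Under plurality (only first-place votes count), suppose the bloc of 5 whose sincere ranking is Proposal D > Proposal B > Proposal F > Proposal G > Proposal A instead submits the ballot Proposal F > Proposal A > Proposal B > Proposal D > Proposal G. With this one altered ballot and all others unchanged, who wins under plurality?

Proposal A

First-place totals with the altered ballot: Proposal A 12, Proposal G 1, Proposal D 8, Proposal F 7, Proposal B 9.
The switch changes the winner from Proposal D to Proposal A.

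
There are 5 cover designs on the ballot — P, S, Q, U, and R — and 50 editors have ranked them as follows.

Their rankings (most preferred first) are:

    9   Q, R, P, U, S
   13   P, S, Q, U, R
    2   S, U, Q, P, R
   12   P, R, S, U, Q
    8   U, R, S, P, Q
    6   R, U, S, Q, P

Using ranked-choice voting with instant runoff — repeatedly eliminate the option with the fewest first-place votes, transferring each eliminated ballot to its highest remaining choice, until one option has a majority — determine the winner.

P

Round 1: P 25, Q 9, U 8, R 6, S 2. S has the fewest and is eliminated.
Round 2: P 25, U 10, Q 9, R 6. R has the fewest and is eliminated.
Round 3: P 25, U 16, Q 9. Q has the fewest and is eliminated.
Round 4: P 34, U 16. P has a majority.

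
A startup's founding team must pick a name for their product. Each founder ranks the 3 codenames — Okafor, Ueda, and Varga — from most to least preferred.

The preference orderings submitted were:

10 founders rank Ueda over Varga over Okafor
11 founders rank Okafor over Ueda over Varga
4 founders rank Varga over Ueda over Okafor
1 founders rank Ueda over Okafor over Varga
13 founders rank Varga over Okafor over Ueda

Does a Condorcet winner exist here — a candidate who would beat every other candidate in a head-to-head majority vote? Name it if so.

Head-to-head results (39 voters total):
Okafor vs Ueda: Okafor wins 24–15.
Okafor vs Varga: Varga wins 27–12.
Ueda vs Varga: Ueda wins 22–17.
No candidate beats all others: Okafor beats Ueda beats Varga beats Okafor, a majority cycle.

No Condorcet winner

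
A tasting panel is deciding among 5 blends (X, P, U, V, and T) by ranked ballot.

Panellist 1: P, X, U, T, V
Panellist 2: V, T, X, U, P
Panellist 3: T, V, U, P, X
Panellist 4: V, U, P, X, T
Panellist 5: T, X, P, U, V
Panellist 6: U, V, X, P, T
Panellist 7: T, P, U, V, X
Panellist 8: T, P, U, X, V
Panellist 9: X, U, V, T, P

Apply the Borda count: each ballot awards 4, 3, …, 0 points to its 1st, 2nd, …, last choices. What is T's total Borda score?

Borda scores:
  X: 3 + 2 + 0 + 1 + 3 + 2 + 0 + 1 + 4 = 16
  P: 4 + 0 + 1 + 2 + 2 + 1 + 3 + 3 + 0 = 16
  U: 2 + 1 + 2 + 3 + 1 + 4 + 2 + 2 + 3 = 20
  V: 0 + 4 + 3 + 4 + 0 + 3 + 1 + 0 + 2 = 17
  T: 1 + 3 + 4 + 0 + 4 + 0 + 4 + 4 + 1 = 21

21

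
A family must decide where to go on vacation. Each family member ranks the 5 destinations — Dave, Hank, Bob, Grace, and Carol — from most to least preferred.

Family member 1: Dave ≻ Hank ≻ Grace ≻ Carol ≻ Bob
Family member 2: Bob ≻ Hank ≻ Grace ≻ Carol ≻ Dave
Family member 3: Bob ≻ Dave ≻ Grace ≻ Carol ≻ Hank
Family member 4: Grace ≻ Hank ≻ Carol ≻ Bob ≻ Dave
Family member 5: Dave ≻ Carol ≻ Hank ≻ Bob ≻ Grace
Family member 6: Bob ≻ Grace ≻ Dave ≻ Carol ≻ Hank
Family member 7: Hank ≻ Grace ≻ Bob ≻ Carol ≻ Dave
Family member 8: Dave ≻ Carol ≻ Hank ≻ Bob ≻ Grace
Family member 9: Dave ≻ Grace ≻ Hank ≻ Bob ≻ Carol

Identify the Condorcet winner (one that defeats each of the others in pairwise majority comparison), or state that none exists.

None — there is no Condorcet winner

Head-to-head results (9 voters total):
Dave vs Hank: Dave wins 6–3.
Dave vs Bob: Bob wins 5–4.
Dave vs Grace: Dave wins 5–4.
Dave vs Carol: Dave wins 6–3.
Hank vs Bob: Hank wins 6–3.
Hank vs Grace: Hank wins 5–4.
Hank vs Carol: Hank wins 5–4.
Bob vs Grace: Bob wins 5–4.
Bob vs Carol: Bob wins 5–4.
Grace vs Carol: Grace wins 7–2.
No candidate beats all others: Dave beats Hank beats Bob beats Dave, a majority cycle.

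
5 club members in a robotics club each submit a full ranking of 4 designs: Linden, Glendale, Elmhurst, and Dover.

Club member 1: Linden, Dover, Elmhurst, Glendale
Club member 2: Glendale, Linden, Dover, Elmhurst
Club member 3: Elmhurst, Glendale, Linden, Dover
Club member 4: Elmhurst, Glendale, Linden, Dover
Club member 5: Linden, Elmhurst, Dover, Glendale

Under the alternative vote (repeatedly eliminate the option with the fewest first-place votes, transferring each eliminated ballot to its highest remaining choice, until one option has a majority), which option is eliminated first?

Dover

Round 1: Linden 2, Elmhurst 2, Glendale 1, Dover 0. Dover has the fewest and is eliminated.
Round 2: Linden 2, Elmhurst 2, Glendale 1. Glendale has the fewest and is eliminated.
Round 3: Linden 3, Elmhurst 2. Linden has a majority.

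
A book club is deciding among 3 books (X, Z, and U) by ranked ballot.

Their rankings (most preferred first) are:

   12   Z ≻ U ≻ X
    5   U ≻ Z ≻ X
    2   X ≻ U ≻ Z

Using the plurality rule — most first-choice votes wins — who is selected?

Z

First-place vote totals:
  X: 2
  Z: 12
  U: 5
Z has the most first-place votes.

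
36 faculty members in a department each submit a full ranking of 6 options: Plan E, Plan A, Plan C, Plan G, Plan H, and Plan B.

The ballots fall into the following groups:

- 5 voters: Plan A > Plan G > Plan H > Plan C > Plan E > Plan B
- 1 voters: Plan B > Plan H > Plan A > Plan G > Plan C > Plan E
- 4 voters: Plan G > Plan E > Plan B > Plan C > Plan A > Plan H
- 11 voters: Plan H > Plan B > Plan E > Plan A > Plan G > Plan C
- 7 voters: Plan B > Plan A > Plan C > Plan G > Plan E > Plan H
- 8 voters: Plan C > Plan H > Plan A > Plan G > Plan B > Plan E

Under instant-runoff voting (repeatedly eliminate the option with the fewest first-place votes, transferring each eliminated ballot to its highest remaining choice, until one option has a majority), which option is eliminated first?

Plan E

Round 1: Plan H 11, Plan C 8, Plan B 8, Plan A 5, Plan G 4, Plan E 0. Plan E has the fewest and is eliminated.
Round 2: Plan H 11, Plan C 8, Plan B 8, Plan A 5, Plan G 4. Plan G has the fewest and is eliminated.
Round 3: Plan B 12, Plan H 11, Plan C 8, Plan A 5. Plan A has the fewest and is eliminated.
Round 4: Plan H 16, Plan B 12, Plan C 8. Plan C has the fewest and is eliminated.
Round 5: Plan H 24, Plan B 12. Plan H has a majority.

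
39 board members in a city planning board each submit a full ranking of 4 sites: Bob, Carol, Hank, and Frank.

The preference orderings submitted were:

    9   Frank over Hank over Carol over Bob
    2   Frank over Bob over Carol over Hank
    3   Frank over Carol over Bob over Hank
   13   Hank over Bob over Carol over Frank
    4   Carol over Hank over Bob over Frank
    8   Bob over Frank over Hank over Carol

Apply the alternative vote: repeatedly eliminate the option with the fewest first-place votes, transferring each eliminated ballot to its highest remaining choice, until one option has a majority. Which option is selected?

Frank

Round 1: Frank 14, Hank 13, Bob 8, Carol 4. Carol has the fewest and is eliminated.
Round 2: Hank 17, Frank 14, Bob 8. Bob has the fewest and is eliminated.
Round 3: Frank 22, Hank 17. Frank has a majority.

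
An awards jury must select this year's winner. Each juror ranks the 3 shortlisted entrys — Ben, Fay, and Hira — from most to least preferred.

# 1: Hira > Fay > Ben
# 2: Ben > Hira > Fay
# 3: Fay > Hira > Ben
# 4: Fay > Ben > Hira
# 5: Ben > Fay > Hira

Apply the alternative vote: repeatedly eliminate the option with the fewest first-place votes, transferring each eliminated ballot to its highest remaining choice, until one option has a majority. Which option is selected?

Fay

Round 1: Ben 2, Fay 2, Hira 1. Hira has the fewest and is eliminated.
Round 2: Fay 3, Ben 2. Fay has a majority.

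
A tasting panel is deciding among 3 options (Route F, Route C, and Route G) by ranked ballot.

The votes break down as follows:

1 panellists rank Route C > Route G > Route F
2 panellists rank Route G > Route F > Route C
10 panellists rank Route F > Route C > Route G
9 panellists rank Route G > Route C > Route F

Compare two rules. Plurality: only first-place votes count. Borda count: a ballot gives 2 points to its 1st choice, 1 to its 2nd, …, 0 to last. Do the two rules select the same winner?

Yes

Plurality first-place counts: Route F 10, Route C 1, Route G 11 → Route G.
Borda totals: Route F 22, Route C 21, Route G 23 → Route G.
The two rules agree on Route G.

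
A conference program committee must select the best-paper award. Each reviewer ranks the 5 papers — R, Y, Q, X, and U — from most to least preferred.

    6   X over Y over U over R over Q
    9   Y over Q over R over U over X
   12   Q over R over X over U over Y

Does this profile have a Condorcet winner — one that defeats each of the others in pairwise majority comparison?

Head-to-head results (27 voters total):
R vs Y: Y wins 15–12.
R vs Q: Q wins 21–6.
R vs X: R wins 21–6.
R vs U: R wins 21–6.
Y vs Q: Y wins 15–12.
Y vs X: X wins 18–9.
Y vs U: Y wins 15–12.
Q vs X: Q wins 21–6.
Q vs U: Q wins 21–6.
X vs U: X wins 18–9.
No candidate beats all others: R beats X beats Y beats R, a majority cycle.

No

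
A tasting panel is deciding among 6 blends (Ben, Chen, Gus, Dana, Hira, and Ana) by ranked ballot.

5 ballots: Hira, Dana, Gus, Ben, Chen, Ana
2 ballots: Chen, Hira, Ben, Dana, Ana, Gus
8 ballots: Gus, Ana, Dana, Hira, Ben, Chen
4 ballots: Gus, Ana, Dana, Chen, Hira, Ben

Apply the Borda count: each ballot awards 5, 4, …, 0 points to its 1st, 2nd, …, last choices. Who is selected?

Gus

Borda scores:
  Ben: 5·2 + 2·3 + 8·1 + 4·0 = 24
  Chen: 5·1 + 2·5 + 8·0 + 4·2 = 23
  Gus: 5·3 + 2·0 + 8·5 + 4·5 = 75
  Dana: 5·4 + 2·2 + 8·3 + 4·3 = 60
  Hira: 5·5 + 2·4 + 8·2 + 4·1 = 53
  Ana: 5·0 + 2·1 + 8·4 + 4·4 = 50
Gus has the highest total.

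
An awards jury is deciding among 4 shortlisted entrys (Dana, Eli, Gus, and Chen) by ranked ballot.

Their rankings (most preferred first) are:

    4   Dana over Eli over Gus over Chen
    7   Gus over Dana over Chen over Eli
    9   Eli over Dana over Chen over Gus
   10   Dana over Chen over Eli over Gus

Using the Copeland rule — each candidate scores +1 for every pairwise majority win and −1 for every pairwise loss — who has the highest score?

Dana

Pairwise results:
  Dana vs Eli: Dana wins 21–9.
  Dana vs Gus: Dana wins 23–7.
  Dana vs Chen: Dana wins 30–0.
  Eli vs Gus: Eli wins 23–7.
  Eli vs Chen: Chen wins 17–13.
  Gus vs Chen: Chen wins 19–11.
Copeland scores (wins − losses):
  Dana: 3 − 0 = 3
  Eli: 1 − 2 = -1
  Gus: 0 − 3 = -3
  Chen: 2 − 1 = 1
Dana has the best Copeland score.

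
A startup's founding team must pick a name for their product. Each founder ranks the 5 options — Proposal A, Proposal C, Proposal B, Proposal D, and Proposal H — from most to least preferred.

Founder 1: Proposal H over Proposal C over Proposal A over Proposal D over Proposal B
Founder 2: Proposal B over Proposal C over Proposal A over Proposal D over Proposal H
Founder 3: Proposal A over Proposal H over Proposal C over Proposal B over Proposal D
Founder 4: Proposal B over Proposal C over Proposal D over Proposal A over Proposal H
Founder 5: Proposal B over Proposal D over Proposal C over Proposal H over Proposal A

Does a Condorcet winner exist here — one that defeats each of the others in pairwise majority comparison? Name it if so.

Proposal B

Head-to-head results (5 voters total):
Proposal A vs Proposal C: Proposal C wins 4–1.
Proposal A vs Proposal B: Proposal B wins 3–2.
Proposal A vs Proposal D: Proposal A wins 3–2.
Proposal A vs Proposal H: Proposal A wins 3–2.
Proposal C vs Proposal B: Proposal B wins 3–2.
Proposal C vs Proposal D: Proposal C wins 4–1.
Proposal C vs Proposal H: Proposal C wins 3–2.
Proposal B vs Proposal D: Proposal B wins 4–1.
Proposal B vs Proposal H: Proposal B wins 3–2.
Proposal D vs Proposal H: Proposal D wins 3–2.
Proposal B beats each rival — Proposal A (3–2), Proposal C (3–2), Proposal D (4–1), Proposal H (3–2) — so Proposal B is the Condorcet winner.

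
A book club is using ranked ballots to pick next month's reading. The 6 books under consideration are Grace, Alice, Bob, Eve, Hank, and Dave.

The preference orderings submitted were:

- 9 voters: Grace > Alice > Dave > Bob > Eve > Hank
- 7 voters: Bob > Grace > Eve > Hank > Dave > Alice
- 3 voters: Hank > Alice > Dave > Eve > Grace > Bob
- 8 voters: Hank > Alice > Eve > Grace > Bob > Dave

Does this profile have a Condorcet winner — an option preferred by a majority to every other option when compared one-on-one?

Yes

Head-to-head results (27 voters total):
Grace vs Alice: Grace wins 16–11.
Grace vs Bob: Grace wins 20–7.
Grace vs Eve: Grace wins 16–11.
Grace vs Hank: Grace wins 16–11.
Grace vs Dave: Grace wins 24–3.
Alice vs Bob: Alice wins 20–7.
Alice vs Eve: Alice wins 20–7.
Alice vs Hank: Hank wins 18–9.
Alice vs Dave: Alice wins 20–7.
Bob vs Eve: Bob wins 16–11.
Bob vs Hank: Bob wins 16–11.
Bob vs Dave: Bob wins 15–12.
Eve vs Hank: Eve wins 16–11.
Eve vs Dave: Eve wins 15–12.
Hank vs Dave: Hank wins 18–9.
Grace beats each rival — Alice (16–11), Bob (20–7), Eve (16–11), Hank (16–11), Dave (24–3) — so Grace is the Condorcet winner.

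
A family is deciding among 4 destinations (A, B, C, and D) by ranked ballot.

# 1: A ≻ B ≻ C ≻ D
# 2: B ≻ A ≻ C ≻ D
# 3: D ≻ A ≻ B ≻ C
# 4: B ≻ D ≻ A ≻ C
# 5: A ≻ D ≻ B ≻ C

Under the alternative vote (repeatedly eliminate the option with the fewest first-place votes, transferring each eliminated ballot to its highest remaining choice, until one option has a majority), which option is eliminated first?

C

Round 1: A 2, B 2, D 1, C 0. C has the fewest and is eliminated.
Round 2: A 2, B 2, D 1. D has the fewest and is eliminated.
Round 3: A 3, B 2. A has a majority.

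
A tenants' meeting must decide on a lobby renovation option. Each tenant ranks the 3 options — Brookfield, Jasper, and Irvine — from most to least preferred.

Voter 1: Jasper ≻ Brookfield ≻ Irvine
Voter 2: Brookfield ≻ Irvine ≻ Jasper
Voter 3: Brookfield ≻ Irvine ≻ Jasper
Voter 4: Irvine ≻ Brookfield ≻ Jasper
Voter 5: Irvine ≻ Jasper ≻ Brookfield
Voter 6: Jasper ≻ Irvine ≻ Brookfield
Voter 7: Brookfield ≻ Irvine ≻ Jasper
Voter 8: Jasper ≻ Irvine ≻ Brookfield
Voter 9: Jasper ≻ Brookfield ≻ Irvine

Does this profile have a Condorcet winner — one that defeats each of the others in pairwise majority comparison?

No

Head-to-head results (9 voters total):
Brookfield vs Jasper: Jasper wins 5–4.
Brookfield vs Irvine: Brookfield wins 5–4.
Jasper vs Irvine: Irvine wins 5–4.
No candidate beats all others: Brookfield beats Irvine beats Jasper beats Brookfield, a majority cycle.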